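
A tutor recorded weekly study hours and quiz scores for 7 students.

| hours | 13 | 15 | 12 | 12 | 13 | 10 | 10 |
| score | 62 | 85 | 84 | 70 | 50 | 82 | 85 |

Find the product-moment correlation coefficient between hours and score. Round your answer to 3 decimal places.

-0.279

n = 7, Σx = 85, Σy = 518, Σx² = 1051, Σy² = 39474, Σxy = 6249
nΣxy − ΣxΣy = 43743 − 44030 = -287
nΣx² − (Σx)² = 7357 − 7225 = 132; nΣy² − (Σy)² = 276318 − 268324 = 7994
r = -287 / √(132 × 7994) = -287 / 1027.2332 ≈ -0.279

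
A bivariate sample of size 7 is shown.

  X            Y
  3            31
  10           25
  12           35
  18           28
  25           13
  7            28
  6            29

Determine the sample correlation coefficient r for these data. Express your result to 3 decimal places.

-0.711

n = 7, ΣX = 81, ΣY = 189, ΣX² = 1287, ΣY² = 5389, ΣXY = 1962
nΣXY − ΣXΣY = 13734 − 15309 = -1575
nΣX² − (ΣX)² = 9009 − 6561 = 2448; nΣY² − (ΣY)² = 37723 − 35721 = 2002
r = -1575 / √(2448 × 2002) = -1575 / 2213.7967 ≈ -0.711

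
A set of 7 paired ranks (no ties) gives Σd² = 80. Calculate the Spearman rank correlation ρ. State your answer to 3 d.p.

ρ = 1 − 6Σd² / [n(n²−1)] = 1 − 6×80 / (7×48)
  = 1 − 480/336 = 1 − 1.4286 ≈ -0.429

-0.429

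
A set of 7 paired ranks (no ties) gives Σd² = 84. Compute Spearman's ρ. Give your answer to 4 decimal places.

ρ = 1 − 6Σd² / [n(n²−1)] = 1 − 6×84 / (7×48)
  = 1 − 504/336 = 1 − 1.50000 ≈ -0.5000

-0.5000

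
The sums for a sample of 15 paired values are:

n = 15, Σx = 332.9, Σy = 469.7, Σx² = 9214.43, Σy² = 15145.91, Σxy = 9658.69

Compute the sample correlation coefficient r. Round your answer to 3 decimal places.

-0.856

r = (nΣxy − ΣxΣy) / √[(nΣx² − (Σx)²)(nΣy² − (Σy)²)]
Numerator: 15×9658.69 − 332.9×469.7 = -11482.78
Denominator: √[(138216.45 − 110822.41)(227188.65 − 220618.09)] = √[27394.04 × 6570.56] = 13416.1911
r = -11482.78 / 13416.1911 ≈ -0.856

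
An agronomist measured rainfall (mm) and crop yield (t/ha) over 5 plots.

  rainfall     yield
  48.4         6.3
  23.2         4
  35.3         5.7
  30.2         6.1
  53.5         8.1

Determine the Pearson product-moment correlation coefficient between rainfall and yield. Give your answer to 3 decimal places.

0.883

n = 5, Σx = 190.6, Σy = 30.2, Σx² = 7901.18, Σy² = 191, Σxy = 1216.5
nΣxy − ΣxΣy = 6082.5 − 5756.12 = 326.38
nΣx² − (Σx)² = 39505.9 − 36328.36 = 3177.54; nΣy² − (Σy)² = 955 − 912.04 = 42.96
r = 326.38 / √(3177.54 × 42.96) = 326.38 / 369.4687 ≈ 0.883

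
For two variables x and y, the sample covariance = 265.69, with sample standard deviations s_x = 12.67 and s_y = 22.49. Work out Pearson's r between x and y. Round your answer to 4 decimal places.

r = Cov(x,y) / (s_x · s_y) = 265.69 / (12.67 × 22.49)
  = 265.69 / 284.9483 ≈ 0.9324

0.9324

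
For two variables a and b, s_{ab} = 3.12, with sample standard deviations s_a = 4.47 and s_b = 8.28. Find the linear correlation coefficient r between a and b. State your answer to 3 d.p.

0.084

r = Cov(a,b) / (s_a · s_b) = 3.12 / (4.47 × 8.28)
  = 3.12 / 37.0116 ≈ 0.084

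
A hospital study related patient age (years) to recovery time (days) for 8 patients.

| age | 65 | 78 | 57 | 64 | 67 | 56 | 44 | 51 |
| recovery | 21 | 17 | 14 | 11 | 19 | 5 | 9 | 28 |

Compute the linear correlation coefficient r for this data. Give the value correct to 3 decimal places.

n = 8, Σx = 482, Σy = 124, Σx² = 29816, Σy² = 2298, Σxy = 7570
nΣxy − ΣxΣy = 60560 − 59768 = 792
nΣx² − (Σx)² = 238528 − 232324 = 6204; nΣy² − (Σy)² = 18384 − 15376 = 3008
r = 792 / √(6204 × 3008) = 792 / 4319.9111 ≈ 0.183

0.183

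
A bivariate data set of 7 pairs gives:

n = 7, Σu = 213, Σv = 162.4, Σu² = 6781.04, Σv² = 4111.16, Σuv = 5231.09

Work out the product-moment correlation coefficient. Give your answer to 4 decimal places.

r = (nΣuv − ΣuΣv) / √[(nΣu² − (Σu)²)(nΣv² − (Σv)²)]
Numerator: 7×5231.09 − 213×162.4 = 2026.43
Denominator: √[(47467.28 − 45369)(28778.12 − 26373.76)] = √[2098.28 × 2404.36] = 2246.1123
r = 2026.43 / 2246.1123 ≈ 0.9022

0.9022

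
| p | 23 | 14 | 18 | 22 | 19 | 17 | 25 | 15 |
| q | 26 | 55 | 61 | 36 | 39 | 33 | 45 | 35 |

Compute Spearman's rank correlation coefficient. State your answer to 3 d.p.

-0.167

Rank p: 7, 1, 4, 6, 5, 3, 8, 2
Rank q: 1, 7, 8, 4, 5, 2, 6, 3
d = rank(p) − rank(q): 6, -6, -4, 2, 0, 1, 2, -1; Σd² = 98
ρ = 1 − 6Σd² / [n(n²−1)] = 1 − 6×98 / (8×63) = 1 − 588/504 ≈ -0.167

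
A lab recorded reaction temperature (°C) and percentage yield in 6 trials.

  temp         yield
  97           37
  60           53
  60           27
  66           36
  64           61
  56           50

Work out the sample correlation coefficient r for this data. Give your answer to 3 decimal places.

n = 6, Σx = 403, Σy = 264, Σx² = 28197, Σy² = 12424, Σxy = 17469
nΣxy − ΣxΣy = 104814 − 106392 = -1578
nΣx² − (Σx)² = 169182 − 162409 = 6773; nΣy² − (Σy)² = 74544 − 69696 = 4848
r = -1578 / √(6773 × 4848) = -1578 / 5730.2272 ≈ -0.275

-0.275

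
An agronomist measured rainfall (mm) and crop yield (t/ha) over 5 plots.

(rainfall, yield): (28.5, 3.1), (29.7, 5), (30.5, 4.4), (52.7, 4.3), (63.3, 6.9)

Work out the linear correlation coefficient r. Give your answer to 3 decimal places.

0.719

n = 5, Σx = 204.7, Σy = 23.7, Σx² = 9408.77, Σy² = 120.07, Σxy = 1034.43
nΣxy − ΣxΣy = 5172.15 − 4851.39 = 320.76
nΣx² − (Σx)² = 47043.85 − 41902.09 = 5141.76; nΣy² − (Σy)² = 600.35 − 561.69 = 38.66
r = 320.76 / √(5141.76 × 38.66) = 320.76 / 445.8480 ≈ 0.719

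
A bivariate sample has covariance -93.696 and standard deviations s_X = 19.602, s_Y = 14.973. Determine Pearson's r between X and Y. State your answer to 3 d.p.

r = Cov(X,Y) / (s_X · s_Y) = -93.696 / (19.602 × 14.973)
  = -93.696 / 293.5007 ≈ -0.319

-0.319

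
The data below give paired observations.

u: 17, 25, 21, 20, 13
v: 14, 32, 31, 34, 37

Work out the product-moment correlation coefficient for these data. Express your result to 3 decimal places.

n = 5, Σu = 96, Σv = 148, Σu² = 1924, Σv² = 4706, Σuv = 2850
nΣuv − ΣuΣv = 14250 − 14208 = 42
nΣu² − (Σu)² = 9620 − 9216 = 404; nΣv² − (Σv)² = 23530 − 21904 = 1626
r = 42 / √(404 × 1626) = 42 / 810.4961 ≈ 0.052

0.052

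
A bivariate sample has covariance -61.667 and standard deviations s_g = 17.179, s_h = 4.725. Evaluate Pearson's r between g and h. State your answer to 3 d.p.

-0.760

r = Cov(g,h) / (s_g · s_h) = -61.667 / (17.179 × 4.725)
  = -61.667 / 81.1708 ≈ -0.760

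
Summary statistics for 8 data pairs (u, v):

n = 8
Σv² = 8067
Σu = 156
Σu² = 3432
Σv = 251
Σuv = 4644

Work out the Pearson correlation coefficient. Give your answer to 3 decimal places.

-0.916

r = (nΣuv − ΣuΣv) / √[(nΣu² − (Σu)²)(nΣv² − (Σv)²)]
Numerator: 8×4644 − 156×251 = -2004
Denominator: √[(27456 − 24336)(64536 − 63001)] = √[3120 × 1535] = 2188.4241
r = -2004 / 2188.4241 ≈ -0.916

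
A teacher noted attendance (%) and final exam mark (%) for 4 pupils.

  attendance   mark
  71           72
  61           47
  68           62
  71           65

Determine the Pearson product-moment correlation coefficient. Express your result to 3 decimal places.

n = 4, Σx = 271, Σy = 246, Σx² = 18427, Σy² = 15462, Σxy = 16810
nΣxy − ΣxΣy = 67240 − 66666 = 574
nΣx² − (Σx)² = 73708 − 73441 = 267; nΣy² − (Σy)² = 61848 − 60516 = 1332
r = 574 / √(267 × 1332) = 574 / 596.3590 ≈ 0.963

0.963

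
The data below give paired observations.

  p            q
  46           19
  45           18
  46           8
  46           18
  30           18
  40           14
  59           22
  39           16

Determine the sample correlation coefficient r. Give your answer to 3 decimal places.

n = 8, Σp = 351, Σq = 133, Σp² = 15875, Σq² = 2333, Σpq = 5902
nΣpq − ΣpΣq = 47216 − 46683 = 533
nΣp² − (Σp)² = 127000 − 123201 = 3799; nΣq² − (Σq)² = 18664 − 17689 = 975
r = 533 / √(3799 × 975) = 533 / 1924.5844 ≈ 0.277

0.277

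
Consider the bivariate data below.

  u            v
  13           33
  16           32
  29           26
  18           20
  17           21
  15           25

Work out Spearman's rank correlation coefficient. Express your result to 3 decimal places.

-0.543

Rank u: 1, 3, 6, 5, 4, 2
Rank v: 6, 5, 4, 1, 2, 3
d = rank(u) − rank(v): -5, -2, 2, 4, 2, -1; Σd² = 54
ρ = 1 − 6Σd² / [n(n²−1)] = 1 − 6×54 / (6×35) = 1 − 324/210 ≈ -0.543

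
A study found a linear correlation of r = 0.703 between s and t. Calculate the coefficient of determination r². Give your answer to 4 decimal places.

r² = (0.703)² = 0.4942

0.4942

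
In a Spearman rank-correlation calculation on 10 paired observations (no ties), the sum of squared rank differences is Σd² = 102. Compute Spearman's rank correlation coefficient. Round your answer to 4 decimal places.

0.3818

ρ = 1 − 6Σd² / [n(n²−1)] = 1 − 6×102 / (10×99)
  = 1 − 612/990 = 1 − 0.61818 ≈ 0.3818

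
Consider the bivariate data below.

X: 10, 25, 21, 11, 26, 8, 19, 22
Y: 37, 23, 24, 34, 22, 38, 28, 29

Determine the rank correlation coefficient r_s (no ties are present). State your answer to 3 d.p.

Rank X: 2, 7, 5, 3, 8, 1, 4, 6
Rank Y: 7, 2, 3, 6, 1, 8, 4, 5
d = rank(X) − rank(Y): -5, 5, 2, -3, 7, -7, 0, 1; Σd² = 162
ρ = 1 − 6Σd² / [n(n²−1)] = 1 − 6×162 / (8×63) = 1 − 972/504 ≈ -0.929

-0.929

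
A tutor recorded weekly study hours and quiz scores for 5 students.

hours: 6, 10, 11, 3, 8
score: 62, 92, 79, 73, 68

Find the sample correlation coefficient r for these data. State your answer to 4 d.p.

0.5539

n = 5, Σx = 38, Σy = 374, Σx² = 330, Σy² = 28502, Σxy = 2924
nΣxy − ΣxΣy = 14620 − 14212 = 408
nΣx² − (Σx)² = 1650 − 1444 = 206; nΣy² − (Σy)² = 142510 − 139876 = 2634
r = 408 / √(206 × 2634) = 408 / 736.6166 ≈ 0.5539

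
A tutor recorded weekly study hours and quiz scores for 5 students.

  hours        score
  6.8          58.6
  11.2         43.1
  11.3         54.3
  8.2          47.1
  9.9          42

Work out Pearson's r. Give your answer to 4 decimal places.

n = 5, Σx = 47.4, Σy = 245.1, Σx² = 464.62, Σy² = 12222.47, Σxy = 2296.81
nΣxy − ΣxΣy = 11484.05 − 11617.74 = -133.69
nΣx² − (Σx)² = 2323.1 − 2246.76 = 76.34; nΣy² − (Σy)² = 61112.35 − 60074.01 = 1038.34
r = -133.69 / √(76.34 × 1038.34) = -133.69 / 281.5437 ≈ -0.4748

-0.4748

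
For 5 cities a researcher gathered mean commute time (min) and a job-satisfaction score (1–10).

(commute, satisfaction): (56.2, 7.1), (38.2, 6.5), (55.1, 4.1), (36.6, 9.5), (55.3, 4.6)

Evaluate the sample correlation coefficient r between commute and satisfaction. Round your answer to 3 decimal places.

n = 5, Σx = 241.4, Σy = 31.8, Σx² = 12051.34, Σy² = 220.88, Σxy = 1475.31
nΣxy − ΣxΣy = 7376.55 − 7676.52 = -299.97
nΣx² − (Σx)² = 60256.7 − 58273.96 = 1982.74; nΣy² − (Σy)² = 1104.4 − 1011.24 = 93.16
r = -299.97 / √(1982.74 × 93.16) = -299.97 / 429.7814 ≈ -0.698

-0.698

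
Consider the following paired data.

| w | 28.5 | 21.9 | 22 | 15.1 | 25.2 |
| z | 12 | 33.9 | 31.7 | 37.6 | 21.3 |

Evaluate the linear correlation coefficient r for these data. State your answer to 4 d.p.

-0.9147

n = 5, Σw = 112.7, Σz = 136.5, Σw² = 2638.91, Σz² = 4165.55, Σwz = 2886.33
nΣwz − ΣwΣz = 14431.65 − 15383.55 = -951.9
nΣw² − (Σw)² = 13194.55 − 12701.29 = 493.26; nΣz² − (Σz)² = 20827.75 − 18632.25 = 2195.5
r = -951.9 / √(493.26 × 2195.5) = -951.9 / 1040.6500 ≈ -0.9147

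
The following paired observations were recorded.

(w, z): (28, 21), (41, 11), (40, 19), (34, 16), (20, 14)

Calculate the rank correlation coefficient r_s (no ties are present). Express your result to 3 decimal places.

-0.300

Rank w: 2, 5, 4, 3, 1
Rank z: 5, 1, 4, 3, 2
d = rank(w) − rank(z): -3, 4, 0, 0, -1; Σd² = 26
ρ = 1 − 6Σd² / [n(n²−1)] = 1 − 6×26 / (5×24) = 1 − 156/120 ≈ -0.300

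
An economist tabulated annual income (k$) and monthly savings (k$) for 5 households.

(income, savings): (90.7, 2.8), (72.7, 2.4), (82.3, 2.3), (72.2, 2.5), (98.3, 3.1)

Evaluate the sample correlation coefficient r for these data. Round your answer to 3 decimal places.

0.842

n = 5, Σx = 416.2, Σy = 13.1, Σx² = 35160.8, Σy² = 34.75, Σxy = 1102.96
nΣxy − ΣxΣy = 5514.8 − 5452.22 = 62.58
nΣx² − (Σx)² = 175804 − 173222.44 = 2581.56; nΣy² − (Σy)² = 173.75 − 171.61 = 2.14
r = 62.58 / √(2581.56 × 2.14) = 62.58 / 74.3272 ≈ 0.842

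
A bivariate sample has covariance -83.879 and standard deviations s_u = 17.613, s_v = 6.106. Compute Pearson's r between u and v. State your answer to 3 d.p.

r = Cov(u,v) / (s_u · s_v) = -83.879 / (17.613 × 6.106)
  = -83.879 / 107.5450 ≈ -0.780

-0.780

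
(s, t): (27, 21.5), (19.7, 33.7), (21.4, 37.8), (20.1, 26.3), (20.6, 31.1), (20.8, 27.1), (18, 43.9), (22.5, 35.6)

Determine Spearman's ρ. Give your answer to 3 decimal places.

-0.357

Rank s: 8, 2, 6, 3, 4, 5, 1, 7
Rank t: 1, 5, 7, 2, 4, 3, 8, 6
d = rank(s) − rank(t): 7, -3, -1, 1, 0, 2, -7, 1; Σd² = 114
ρ = 1 − 6Σd² / [n(n²−1)] = 1 − 6×114 / (8×63) = 1 − 684/504 ≈ -0.357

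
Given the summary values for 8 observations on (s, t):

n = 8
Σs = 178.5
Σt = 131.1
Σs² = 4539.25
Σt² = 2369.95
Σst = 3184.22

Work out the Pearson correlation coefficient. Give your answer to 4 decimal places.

r = (nΣst − ΣsΣt) / √[(nΣs² − (Σs)²)(nΣt² − (Σt)²)]
Numerator: 8×3184.22 − 178.5×131.1 = 2072.41
Denominator: √[(36314 − 31862.25)(18959.6 − 17187.21)] = √[4451.75 × 1772.39] = 2808.9566
r = 2072.41 / 2808.9566 ≈ 0.7378

0.7378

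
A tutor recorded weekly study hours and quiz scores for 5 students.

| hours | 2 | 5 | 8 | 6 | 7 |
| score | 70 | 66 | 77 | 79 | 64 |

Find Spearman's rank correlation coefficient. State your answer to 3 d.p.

0.100

Rank hours: 1, 2, 5, 3, 4
Rank score: 3, 2, 4, 5, 1
d = rank(hours) − rank(score): -2, 0, 1, -2, 3; Σd² = 18
ρ = 1 − 6Σd² / [n(n²−1)] = 1 − 6×18 / (5×24) = 1 − 108/120 ≈ 0.100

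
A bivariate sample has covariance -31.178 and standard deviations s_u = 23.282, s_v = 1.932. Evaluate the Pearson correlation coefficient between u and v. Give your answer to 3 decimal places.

r = Cov(u,v) / (s_u · s_v) = -31.178 / (23.282 × 1.932)
  = -31.178 / 44.9808 ≈ -0.693

-0.693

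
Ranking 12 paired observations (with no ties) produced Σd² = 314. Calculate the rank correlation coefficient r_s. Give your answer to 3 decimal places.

-0.098

ρ = 1 − 6Σd² / [n(n²−1)] = 1 − 6×314 / (12×143)
  = 1 − 1884/1716 = 1 − 1.0979 ≈ -0.098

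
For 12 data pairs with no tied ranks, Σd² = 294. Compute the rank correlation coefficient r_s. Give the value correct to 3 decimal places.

-0.028

ρ = 1 − 6Σd² / [n(n²−1)] = 1 − 6×294 / (12×143)
  = 1 − 1764/1716 = 1 − 1.0280 ≈ -0.028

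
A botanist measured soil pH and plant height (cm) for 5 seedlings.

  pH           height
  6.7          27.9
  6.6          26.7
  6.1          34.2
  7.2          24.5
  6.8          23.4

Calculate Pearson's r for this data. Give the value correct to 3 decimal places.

-0.876

n = 5, Σx = 33.4, Σy = 136.7, Σx² = 223.74, Σy² = 3808.75, Σxy = 907.29
nΣxy − ΣxΣy = 4536.45 − 4565.78 = -29.33
nΣx² − (Σx)² = 1118.7 − 1115.56 = 3.14; nΣy² − (Σy)² = 19043.75 − 18686.89 = 356.86
r = -29.33 / √(3.14 × 356.86) = -29.33 / 33.4745 ≈ -0.876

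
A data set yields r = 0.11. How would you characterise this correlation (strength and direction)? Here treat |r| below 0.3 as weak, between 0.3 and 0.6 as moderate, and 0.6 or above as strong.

r = 0.11 > 0 so the relationship is positive.
|r| = 0.11, which falls in the weak range.

weak positive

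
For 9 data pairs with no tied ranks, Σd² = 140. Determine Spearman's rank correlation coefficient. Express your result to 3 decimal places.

-0.167

ρ = 1 − 6Σd² / [n(n²−1)] = 1 − 6×140 / (9×80)
  = 1 − 840/720 = 1 − 1.1667 ≈ -0.167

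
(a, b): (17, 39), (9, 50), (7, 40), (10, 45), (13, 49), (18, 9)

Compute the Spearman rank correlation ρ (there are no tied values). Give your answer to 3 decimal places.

-0.600

Rank a: 5, 2, 1, 3, 4, 6
Rank b: 2, 6, 3, 4, 5, 1
d = rank(a) − rank(b): 3, -4, -2, -1, -1, 5; Σd² = 56
ρ = 1 − 6Σd² / [n(n²−1)] = 1 − 6×56 / (6×35) = 1 − 336/210 ≈ -0.600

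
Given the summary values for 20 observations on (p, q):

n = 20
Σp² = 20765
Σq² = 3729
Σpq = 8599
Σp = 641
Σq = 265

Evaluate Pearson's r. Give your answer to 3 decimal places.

0.482

r = (nΣpq − ΣpΣq) / √[(nΣp² − (Σp)²)(nΣq² − (Σq)²)]
Numerator: 20×8599 − 641×265 = 2115
Denominator: √[(415300 − 410881)(74580 − 70225)] = √[4419 × 4355] = 4386.8833
r = 2115 / 4386.8833 ≈ 0.482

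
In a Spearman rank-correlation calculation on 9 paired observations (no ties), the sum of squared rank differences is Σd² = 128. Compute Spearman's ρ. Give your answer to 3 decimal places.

-0.067

ρ = 1 − 6Σd² / [n(n²−1)] = 1 − 6×128 / (9×80)
  = 1 − 768/720 = 1 − 1.0667 ≈ -0.067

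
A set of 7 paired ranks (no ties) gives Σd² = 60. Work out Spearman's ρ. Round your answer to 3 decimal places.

ρ = 1 − 6Σd² / [n(n²−1)] = 1 − 6×60 / (7×48)
  = 1 − 360/336 = 1 − 1.0714 ≈ -0.071

-0.071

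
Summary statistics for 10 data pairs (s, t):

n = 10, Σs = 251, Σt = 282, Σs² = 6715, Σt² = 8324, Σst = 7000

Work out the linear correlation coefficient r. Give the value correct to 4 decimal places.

r = (nΣst − ΣsΣt) / √[(nΣs² − (Σs)²)(nΣt² − (Σt)²)]
Numerator: 10×7000 − 251×282 = -782
Denominator: √[(67150 − 63001)(83240 − 79524)] = √[4149 × 3716] = 3926.5359
r = -782 / 3926.5359 ≈ -0.1992

-0.1992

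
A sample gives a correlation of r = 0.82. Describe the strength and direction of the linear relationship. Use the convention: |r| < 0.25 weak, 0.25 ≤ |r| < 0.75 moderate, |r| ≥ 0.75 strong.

r = 0.82 > 0 so the relationship is positive.
|r| = 0.82, which falls in the strong range.

strong positive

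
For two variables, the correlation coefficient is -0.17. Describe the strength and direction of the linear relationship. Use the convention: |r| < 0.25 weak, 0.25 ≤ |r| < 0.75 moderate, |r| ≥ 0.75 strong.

r = -0.17 < 0 so the relationship is negative.
|r| = 0.17, which falls in the weak range.

weak negative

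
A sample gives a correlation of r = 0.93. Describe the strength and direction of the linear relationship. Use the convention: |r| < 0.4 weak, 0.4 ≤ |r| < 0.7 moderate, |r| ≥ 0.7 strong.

strong positive

r = 0.93 > 0 so the relationship is positive.
|r| = 0.93, which falls in the strong range.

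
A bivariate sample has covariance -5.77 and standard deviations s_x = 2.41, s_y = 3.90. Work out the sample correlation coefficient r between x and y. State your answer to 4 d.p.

-0.6139

r = Cov(x,y) / (s_x · s_y) = -5.77 / (2.41 × 3.90)
  = -5.77 / 9.3990 ≈ -0.6139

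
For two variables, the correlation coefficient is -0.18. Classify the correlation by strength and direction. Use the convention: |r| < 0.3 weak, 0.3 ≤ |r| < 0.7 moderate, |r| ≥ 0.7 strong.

weak negative

r = -0.18 < 0 so the relationship is negative.
|r| = 0.18, which falls in the weak range.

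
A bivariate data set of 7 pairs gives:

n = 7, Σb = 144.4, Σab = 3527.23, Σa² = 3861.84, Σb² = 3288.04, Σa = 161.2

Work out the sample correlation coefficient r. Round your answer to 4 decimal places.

r = (nΣab − ΣaΣb) / √[(nΣa² − (Σa)²)(nΣb² − (Σb)²)]
Numerator: 7×3527.23 − 161.2×144.4 = 1413.33
Denominator: √[(27032.88 − 25985.44)(23016.28 − 20851.36)] = √[1047.44 × 2164.92] = 1505.8631
r = 1413.33 / 1505.8631 ≈ 0.9386

0.9386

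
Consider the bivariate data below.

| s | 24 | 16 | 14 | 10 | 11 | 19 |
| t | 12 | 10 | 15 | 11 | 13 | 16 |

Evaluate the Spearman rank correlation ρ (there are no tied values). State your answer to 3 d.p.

Rank s: 6, 4, 3, 1, 2, 5
Rank t: 3, 1, 5, 2, 4, 6
d = rank(s) − rank(t): 3, 3, -2, -1, -2, -1; Σd² = 28
ρ = 1 − 6Σd² / [n(n²−1)] = 1 − 6×28 / (6×35) = 1 − 168/210 ≈ 0.200

0.200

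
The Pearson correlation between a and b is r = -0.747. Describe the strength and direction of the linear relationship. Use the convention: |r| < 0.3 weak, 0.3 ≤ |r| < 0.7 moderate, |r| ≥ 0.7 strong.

r = -0.747 < 0 so the relationship is negative.
|r| = 0.747, which falls in the strong range.

strong negative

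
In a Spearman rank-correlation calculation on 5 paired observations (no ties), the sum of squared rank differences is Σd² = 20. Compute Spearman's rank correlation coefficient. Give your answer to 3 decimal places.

ρ = 1 − 6Σd² / [n(n²−1)] = 1 − 6×20 / (5×24)
  = 1 − 120/120 = 1 − 1.0000 ≈ 0.000

0.000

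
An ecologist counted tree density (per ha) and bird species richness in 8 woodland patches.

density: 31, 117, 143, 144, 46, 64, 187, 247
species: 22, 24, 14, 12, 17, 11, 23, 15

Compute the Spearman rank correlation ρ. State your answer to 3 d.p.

-0.071

Rank density: 1, 4, 5, 6, 2, 3, 7, 8
Rank species: 6, 8, 3, 2, 5, 1, 7, 4
d = rank(density) − rank(species): -5, -4, 2, 4, -3, 2, 0, 4; Σd² = 90
ρ = 1 − 6Σd² / [n(n²−1)] = 1 − 6×90 / (8×63) = 1 − 540/504 ≈ -0.071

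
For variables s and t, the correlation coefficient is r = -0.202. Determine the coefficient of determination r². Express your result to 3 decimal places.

r² = (-0.202)² = 0.041

0.041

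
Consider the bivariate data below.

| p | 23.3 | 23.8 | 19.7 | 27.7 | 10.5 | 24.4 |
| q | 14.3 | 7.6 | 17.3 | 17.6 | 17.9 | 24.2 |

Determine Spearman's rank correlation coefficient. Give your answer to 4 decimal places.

Rank p: 3, 4, 2, 6, 1, 5
Rank q: 2, 1, 3, 4, 5, 6
d = rank(p) − rank(q): 1, 3, -1, 2, -4, -1; Σd² = 32
ρ = 1 − 6Σd² / [n(n²−1)] = 1 − 6×32 / (6×35) = 1 − 192/210 ≈ 0.0857

0.0857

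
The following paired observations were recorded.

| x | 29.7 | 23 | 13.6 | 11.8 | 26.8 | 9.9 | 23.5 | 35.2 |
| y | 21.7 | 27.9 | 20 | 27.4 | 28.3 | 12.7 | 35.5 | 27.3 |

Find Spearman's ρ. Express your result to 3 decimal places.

Rank x: 7, 4, 3, 2, 6, 1, 5, 8
Rank y: 3, 6, 2, 5, 7, 1, 8, 4
d = rank(x) − rank(y): 4, -2, 1, -3, -1, 0, -3, 4; Σd² = 56
ρ = 1 − 6Σd² / [n(n²−1)] = 1 − 6×56 / (8×63) = 1 − 336/504 ≈ 0.333

0.333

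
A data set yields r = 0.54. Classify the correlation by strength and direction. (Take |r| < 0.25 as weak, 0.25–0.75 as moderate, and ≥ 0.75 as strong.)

moderate positive

r = 0.54 > 0 so the relationship is positive.
|r| = 0.54, which falls in the moderate range.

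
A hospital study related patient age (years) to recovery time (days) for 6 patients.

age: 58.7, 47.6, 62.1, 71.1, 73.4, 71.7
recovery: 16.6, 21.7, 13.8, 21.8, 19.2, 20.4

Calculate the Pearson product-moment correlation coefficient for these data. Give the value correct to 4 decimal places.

n = 6, Σx = 384.6, Σy = 113.5, Σx² = 25151.52, Σy² = 2196.93, Σxy = 7286.26
nΣxy − ΣxΣy = 43717.56 − 43652.1 = 65.46
nΣx² − (Σx)² = 150909.12 − 147917.16 = 2991.96; nΣy² − (Σy)² = 13181.58 − 12882.25 = 299.33
r = 65.46 / √(2991.96 × 299.33) = 65.46 / 946.3527 ≈ 0.0692

0.0692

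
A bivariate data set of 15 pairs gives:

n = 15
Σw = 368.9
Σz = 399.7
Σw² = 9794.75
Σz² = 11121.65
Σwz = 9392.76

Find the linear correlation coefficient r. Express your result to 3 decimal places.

r = (nΣwz − ΣwΣz) / √[(nΣw² − (Σw)²)(nΣz² − (Σz)²)]
Numerator: 15×9392.76 − 368.9×399.7 = -6557.93
Denominator: √[(146921.25 − 136087.21)(166824.75 − 159760.09)] = √[10834.04 × 7064.66] = 8748.6461
r = -6557.93 / 8748.6461 ≈ -0.750

-0.750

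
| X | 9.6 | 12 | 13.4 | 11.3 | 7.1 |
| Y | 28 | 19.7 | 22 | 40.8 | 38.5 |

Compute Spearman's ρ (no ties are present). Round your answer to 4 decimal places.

Rank X: 2, 4, 5, 3, 1
Rank Y: 3, 1, 2, 5, 4
d = rank(X) − rank(Y): -1, 3, 3, -2, -3; Σd² = 32
ρ = 1 − 6Σd² / [n(n²−1)] = 1 − 6×32 / (5×24) = 1 − 192/120 ≈ -0.6000

-0.6000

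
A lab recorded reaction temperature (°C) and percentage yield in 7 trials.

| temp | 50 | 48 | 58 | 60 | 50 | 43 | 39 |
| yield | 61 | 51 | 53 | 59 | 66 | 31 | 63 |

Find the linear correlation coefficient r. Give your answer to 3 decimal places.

0.211

n = 7, Σx = 348, Σy = 384, Σx² = 17638, Σy² = 21898, Σxy = 19202
nΣxy − ΣxΣy = 134414 − 133632 = 782
nΣx² − (Σx)² = 123466 − 121104 = 2362; nΣy² − (Σy)² = 153286 − 147456 = 5830
r = 782 / √(2362 × 5830) = 782 / 3710.8570 ≈ 0.211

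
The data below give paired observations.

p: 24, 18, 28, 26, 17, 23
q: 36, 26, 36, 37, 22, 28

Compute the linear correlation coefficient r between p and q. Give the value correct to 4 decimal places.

0.9154

n = 6, Σp = 136, Σq = 185, Σp² = 3178, Σq² = 5905, Σpq = 4320
nΣpq − ΣpΣq = 25920 − 25160 = 760
nΣp² − (Σp)² = 19068 − 18496 = 572; nΣq² − (Σq)² = 35430 − 34225 = 1205
r = 760 / √(572 × 1205) = 760 / 830.2168 ≈ 0.9154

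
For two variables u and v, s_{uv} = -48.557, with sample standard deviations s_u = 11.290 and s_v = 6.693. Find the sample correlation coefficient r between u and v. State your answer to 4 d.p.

-0.6426

r = Cov(u,v) / (s_u · s_v) = -48.557 / (11.290 × 6.693)
  = -48.557 / 75.5640 ≈ -0.6426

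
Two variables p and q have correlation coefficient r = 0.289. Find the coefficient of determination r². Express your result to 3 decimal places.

0.084

r² = (0.289)² = 0.084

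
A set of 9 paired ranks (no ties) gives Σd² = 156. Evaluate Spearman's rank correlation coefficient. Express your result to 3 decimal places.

ρ = 1 − 6Σd² / [n(n²−1)] = 1 − 6×156 / (9×80)
  = 1 − 936/720 = 1 − 1.3000 ≈ -0.300

-0.300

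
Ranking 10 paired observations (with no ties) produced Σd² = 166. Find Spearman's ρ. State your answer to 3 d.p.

-0.006

ρ = 1 − 6Σd² / [n(n²−1)] = 1 − 6×166 / (10×99)
  = 1 − 996/990 = 1 − 1.0061 ≈ -0.006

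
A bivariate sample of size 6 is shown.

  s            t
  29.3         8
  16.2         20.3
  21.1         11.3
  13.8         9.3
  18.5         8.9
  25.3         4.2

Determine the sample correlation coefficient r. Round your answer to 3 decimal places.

-0.526

n = 6, Σs = 124.2, Σt = 62, Σs² = 2738.92, Σt² = 787.12, Σst = 1200.94
nΣst − ΣsΣt = 7205.64 − 7700.4 = -494.76
nΣs² − (Σs)² = 16433.52 − 15425.64 = 1007.88; nΣt² − (Σt)² = 4722.72 − 3844 = 878.72
r = -494.76 / √(1007.88 × 878.72) = -494.76 / 941.0868 ≈ -0.526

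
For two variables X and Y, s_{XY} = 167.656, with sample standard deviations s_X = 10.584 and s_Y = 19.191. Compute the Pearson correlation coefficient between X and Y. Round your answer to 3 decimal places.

r = Cov(X,Y) / (s_X · s_Y) = 167.656 / (10.584 × 19.191)
  = 167.656 / 203.1175 ≈ 0.825

0.825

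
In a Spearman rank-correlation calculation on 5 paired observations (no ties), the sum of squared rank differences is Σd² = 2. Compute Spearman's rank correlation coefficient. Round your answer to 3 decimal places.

ρ = 1 − 6Σd² / [n(n²−1)] = 1 − 6×2 / (5×24)
  = 1 − 12/120 = 1 − 0.1000 ≈ 0.900

0.900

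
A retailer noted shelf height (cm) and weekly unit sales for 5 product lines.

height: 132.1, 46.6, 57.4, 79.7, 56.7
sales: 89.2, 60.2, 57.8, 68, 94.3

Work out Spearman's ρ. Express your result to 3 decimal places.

0.200

Rank height: 5, 1, 3, 4, 2
Rank sales: 4, 2, 1, 3, 5
d = rank(height) − rank(sales): 1, -1, 2, 1, -3; Σd² = 16
ρ = 1 − 6Σd² / [n(n²−1)] = 1 − 6×16 / (5×24) = 1 − 96/120 ≈ 0.200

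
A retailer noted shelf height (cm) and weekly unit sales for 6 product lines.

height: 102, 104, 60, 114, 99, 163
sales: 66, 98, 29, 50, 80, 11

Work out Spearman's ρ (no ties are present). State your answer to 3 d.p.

-0.257

Rank height: 3, 4, 1, 5, 2, 6
Rank sales: 4, 6, 2, 3, 5, 1
d = rank(height) − rank(sales): -1, -2, -1, 2, -3, 5; Σd² = 44
ρ = 1 − 6Σd² / [n(n²−1)] = 1 − 6×44 / (6×35) = 1 − 264/210 ≈ -0.257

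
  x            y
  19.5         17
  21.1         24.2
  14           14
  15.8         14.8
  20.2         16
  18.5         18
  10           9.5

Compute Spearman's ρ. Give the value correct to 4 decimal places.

0.8571

Rank x: 5, 7, 2, 3, 6, 4, 1
Rank y: 5, 7, 2, 3, 4, 6, 1
d = rank(x) − rank(y): 0, 0, 0, 0, 2, -2, 0; Σd² = 8
ρ = 1 − 6Σd² / [n(n²−1)] = 1 − 6×8 / (7×48) = 1 − 48/336 ≈ 0.8571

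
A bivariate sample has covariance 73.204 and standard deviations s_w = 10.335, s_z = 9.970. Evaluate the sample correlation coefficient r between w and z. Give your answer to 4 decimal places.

0.7104

r = Cov(w,z) / (s_w · s_z) = 73.204 / (10.335 × 9.970)
  = 73.204 / 103.0400 ≈ 0.7104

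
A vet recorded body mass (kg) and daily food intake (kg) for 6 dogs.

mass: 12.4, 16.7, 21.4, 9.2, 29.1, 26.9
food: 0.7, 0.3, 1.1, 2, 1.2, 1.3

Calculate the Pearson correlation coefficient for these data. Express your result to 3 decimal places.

-0.077

n = 6, Σx = 115.7, Σy = 6.6, Σx² = 2545.67, Σy² = 8.92, Σxy = 125.52
nΣxy − ΣxΣy = 753.12 − 763.62 = -10.5
nΣx² − (Σx)² = 15274.02 − 13386.49 = 1887.53; nΣy² − (Σy)² = 53.52 − 43.56 = 9.96
r = -10.5 / √(1887.53 × 9.96) = -10.5 / 137.1124 ≈ -0.077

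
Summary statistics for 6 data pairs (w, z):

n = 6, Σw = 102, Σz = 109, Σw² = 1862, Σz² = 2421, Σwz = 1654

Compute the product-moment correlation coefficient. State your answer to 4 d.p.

r = (nΣwz − ΣwΣz) / √[(nΣw² − (Σw)²)(nΣz² − (Σz)²)]
Numerator: 6×1654 − 102×109 = -1194
Denominator: √[(11172 − 10404)(14526 − 11881)] = √[768 × 2645] = 1425.2579
r = -1194 / 1425.2579 ≈ -0.8377

-0.8377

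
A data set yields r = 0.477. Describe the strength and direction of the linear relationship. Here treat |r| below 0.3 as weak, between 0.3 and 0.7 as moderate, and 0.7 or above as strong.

moderate positive

r = 0.477 > 0 so the relationship is positive.
|r| = 0.477, which falls in the moderate range.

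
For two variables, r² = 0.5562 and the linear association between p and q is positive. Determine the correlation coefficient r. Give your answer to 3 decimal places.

0.746

|r| = √0.5562 = 0.746
The association is positive, so r = 0.746.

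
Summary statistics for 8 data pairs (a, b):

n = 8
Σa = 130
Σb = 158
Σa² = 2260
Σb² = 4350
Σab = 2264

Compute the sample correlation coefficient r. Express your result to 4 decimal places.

-0.7127

r = (nΣab − ΣaΣb) / √[(nΣa² − (Σa)²)(nΣb² − (Σb)²)]
Numerator: 8×2264 − 130×158 = -2428
Denominator: √[(18080 − 16900)(34800 − 24964)] = √[1180 × 9836] = 3406.8284
r = -2428 / 3406.8284 ≈ -0.7127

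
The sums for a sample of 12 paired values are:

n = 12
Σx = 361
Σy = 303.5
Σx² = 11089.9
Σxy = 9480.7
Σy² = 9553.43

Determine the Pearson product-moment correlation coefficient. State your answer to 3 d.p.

r = (nΣxy − ΣxΣy) / √[(nΣx² − (Σx)²)(nΣy² − (Σy)²)]
Numerator: 12×9480.7 − 361×303.5 = 4204.9
Denominator: √[(133078.8 − 130321)(114641.16 − 92112.25)] = √[2757.8 × 22528.91] = 7882.2730
r = 4204.9 / 7882.2730 ≈ 0.533

0.533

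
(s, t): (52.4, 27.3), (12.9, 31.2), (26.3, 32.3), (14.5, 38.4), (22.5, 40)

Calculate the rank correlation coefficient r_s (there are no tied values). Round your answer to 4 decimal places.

Rank s: 5, 1, 4, 2, 3
Rank t: 1, 2, 3, 4, 5
d = rank(s) − rank(t): 4, -1, 1, -2, -2; Σd² = 26
ρ = 1 − 6Σd² / [n(n²−1)] = 1 − 6×26 / (5×24) = 1 − 156/120 ≈ -0.3000

-0.3000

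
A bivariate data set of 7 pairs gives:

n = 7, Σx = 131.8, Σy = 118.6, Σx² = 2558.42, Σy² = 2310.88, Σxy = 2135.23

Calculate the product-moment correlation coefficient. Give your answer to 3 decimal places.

-0.643

r = (nΣxy − ΣxΣy) / √[(nΣx² − (Σx)²)(nΣy² − (Σy)²)]
Numerator: 7×2135.23 − 131.8×118.6 = -684.87
Denominator: √[(17908.94 − 17371.24)(16176.16 − 14065.96)] = √[537.7 × 2110.2] = 1065.2016
r = -684.87 / 1065.2016 ≈ -0.643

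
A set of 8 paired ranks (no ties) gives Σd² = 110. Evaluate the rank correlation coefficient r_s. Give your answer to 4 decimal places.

-0.3095

ρ = 1 − 6Σd² / [n(n²−1)] = 1 − 6×110 / (8×63)
  = 1 − 660/504 = 1 − 1.30952 ≈ -0.3095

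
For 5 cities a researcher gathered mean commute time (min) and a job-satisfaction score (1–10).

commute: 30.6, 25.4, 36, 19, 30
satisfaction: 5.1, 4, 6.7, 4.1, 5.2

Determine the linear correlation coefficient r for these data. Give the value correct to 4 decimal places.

0.8984

n = 5, Σx = 141, Σy = 25.1, Σx² = 4138.52, Σy² = 130.75, Σxy = 732.76
nΣxy − ΣxΣy = 3663.8 − 3539.1 = 124.7
nΣx² − (Σx)² = 20692.6 − 19881 = 811.6; nΣy² − (Σy)² = 653.75 − 630.01 = 23.74
r = 124.7 / √(811.6 × 23.74) = 124.7 / 138.8070 ≈ 0.8984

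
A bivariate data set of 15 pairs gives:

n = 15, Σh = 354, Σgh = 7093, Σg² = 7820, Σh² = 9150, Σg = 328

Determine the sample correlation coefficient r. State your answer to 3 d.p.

r = (nΣgh − ΣgΣh) / √[(nΣg² − (Σg)²)(nΣh² − (Σh)²)]
Numerator: 15×7093 − 328×354 = -9717
Denominator: √[(117300 − 107584)(137250 − 125316)] = √[9716 × 11934] = 10768.0427
r = -9717 / 10768.0427 ≈ -0.902

-0.902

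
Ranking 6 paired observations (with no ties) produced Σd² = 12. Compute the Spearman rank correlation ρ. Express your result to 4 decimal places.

0.6571

ρ = 1 − 6Σd² / [n(n²−1)] = 1 − 6×12 / (6×35)
  = 1 − 72/210 = 1 − 0.34286 ≈ 0.6571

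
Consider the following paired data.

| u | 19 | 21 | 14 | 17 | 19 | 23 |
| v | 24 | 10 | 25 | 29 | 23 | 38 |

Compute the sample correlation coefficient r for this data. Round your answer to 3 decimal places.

0.097

n = 6, Σu = 113, Σv = 149, Σu² = 2177, Σv² = 4115, Σuv = 2820
nΣuv − ΣuΣv = 16920 − 16837 = 83
nΣu² − (Σu)² = 13062 − 12769 = 293; nΣv² − (Σv)² = 24690 − 22201 = 2489
r = 83 / √(293 × 2489) = 83 / 853.9772 ≈ 0.097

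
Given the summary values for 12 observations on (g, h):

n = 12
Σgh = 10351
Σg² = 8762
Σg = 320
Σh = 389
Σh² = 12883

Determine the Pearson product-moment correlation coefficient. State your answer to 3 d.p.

-0.089

r = (nΣgh − ΣgΣh) / √[(nΣg² − (Σg)²)(nΣh² − (Σh)²)]
Numerator: 12×10351 − 320×389 = -268
Denominator: √[(105144 − 102400)(154596 − 151321)] = √[2744 × 3275] = 2997.7658
r = -268 / 2997.7658 ≈ -0.089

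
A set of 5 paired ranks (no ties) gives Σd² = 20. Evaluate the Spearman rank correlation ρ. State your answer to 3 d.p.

ρ = 1 − 6Σd² / [n(n²−1)] = 1 − 6×20 / (5×24)
  = 1 − 120/120 = 1 − 1.0000 ≈ 0.000

0.000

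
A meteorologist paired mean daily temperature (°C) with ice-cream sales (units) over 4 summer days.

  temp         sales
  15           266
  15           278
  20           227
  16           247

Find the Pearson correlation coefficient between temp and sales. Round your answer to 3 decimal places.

-0.909

n = 4, Σx = 66, Σy = 1018, Σx² = 1106, Σy² = 260578, Σxy = 16652
nΣxy − ΣxΣy = 66608 − 67188 = -580
nΣx² − (Σx)² = 4424 − 4356 = 68; nΣy² − (Σy)² = 1042312 − 1036324 = 5988
r = -580 / √(68 × 5988) = -580 / 638.1097 ≈ -0.909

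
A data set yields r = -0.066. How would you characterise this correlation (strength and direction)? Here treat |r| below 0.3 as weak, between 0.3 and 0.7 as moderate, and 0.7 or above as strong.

r = -0.066 < 0 so the relationship is negative.
|r| = 0.066, which falls in the weak range.

weak negative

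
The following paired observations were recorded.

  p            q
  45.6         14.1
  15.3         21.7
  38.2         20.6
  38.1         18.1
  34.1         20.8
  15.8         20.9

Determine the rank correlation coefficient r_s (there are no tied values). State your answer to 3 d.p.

-0.943

Rank p: 6, 1, 5, 4, 3, 2
Rank q: 1, 6, 3, 2, 4, 5
d = rank(p) − rank(q): 5, -5, 2, 2, -1, -3; Σd² = 68
ρ = 1 − 6Σd² / [n(n²−1)] = 1 − 6×68 / (6×35) = 1 − 408/210 ≈ -0.943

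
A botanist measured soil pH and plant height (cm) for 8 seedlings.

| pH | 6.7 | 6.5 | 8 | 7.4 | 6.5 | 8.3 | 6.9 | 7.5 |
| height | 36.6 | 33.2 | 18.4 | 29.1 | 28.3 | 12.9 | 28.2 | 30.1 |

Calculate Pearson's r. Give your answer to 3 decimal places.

n = 8, Σx = 57.8, Σy = 216.8, Σx² = 420.9, Σy² = 6295.72, Σxy = 1534.91
nΣxy − ΣxΣy = 12279.28 − 12531.04 = -251.76
nΣx² − (Σx)² = 3367.2 − 3340.84 = 26.36; nΣy² − (Σy)² = 50365.76 − 47002.24 = 3363.52
r = -251.76 / √(26.36 × 3363.52) = -251.76 / 297.7623 ≈ -0.846

-0.846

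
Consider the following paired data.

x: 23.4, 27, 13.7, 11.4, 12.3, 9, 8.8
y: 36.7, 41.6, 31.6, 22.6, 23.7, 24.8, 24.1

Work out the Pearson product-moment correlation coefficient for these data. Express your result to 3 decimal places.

n = 7, Σx = 105.6, Σy = 205.1, Σx² = 1903.94, Σy² = 6344.31, Σxy = 3399.33
nΣxy − ΣxΣy = 23795.31 − 21658.56 = 2136.75
nΣx² − (Σx)² = 13327.58 − 11151.36 = 2176.22; nΣy² − (Σy)² = 44410.17 − 42066.01 = 2344.16
r = 2136.75 / √(2176.22 × 2344.16) = 2136.75 / 2258.6296 ≈ 0.946

0.946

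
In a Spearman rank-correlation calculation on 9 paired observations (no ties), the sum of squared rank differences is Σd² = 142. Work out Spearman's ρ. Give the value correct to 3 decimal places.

ρ = 1 − 6Σd² / [n(n²−1)] = 1 − 6×142 / (9×80)
  = 1 − 852/720 = 1 − 1.1833 ≈ -0.183

-0.183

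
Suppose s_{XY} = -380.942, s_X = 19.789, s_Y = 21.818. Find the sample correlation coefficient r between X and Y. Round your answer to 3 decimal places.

-0.882

r = Cov(X,Y) / (s_X · s_Y) = -380.942 / (19.789 × 21.818)
  = -380.942 / 431.7564 ≈ -0.882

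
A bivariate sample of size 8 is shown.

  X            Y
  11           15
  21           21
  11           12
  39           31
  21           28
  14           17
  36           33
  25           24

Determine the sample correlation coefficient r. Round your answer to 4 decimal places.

n = 8, ΣX = 178, ΣY = 181, ΣX² = 4762, ΣY² = 4509, ΣXY = 4561
nΣXY − ΣXΣY = 36488 − 32218 = 4270
nΣX² − (ΣX)² = 38096 − 31684 = 6412; nΣY² − (ΣY)² = 36072 − 32761 = 3311
r = 4270 / √(6412 × 3311) = 4270 / 4607.6167 ≈ 0.9267

0.9267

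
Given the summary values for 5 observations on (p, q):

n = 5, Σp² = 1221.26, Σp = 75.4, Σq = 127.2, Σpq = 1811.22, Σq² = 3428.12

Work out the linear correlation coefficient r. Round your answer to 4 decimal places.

-0.8407

r = (nΣpq − ΣpΣq) / √[(nΣp² − (Σp)²)(nΣq² − (Σq)²)]
Numerator: 5×1811.22 − 75.4×127.2 = -534.78
Denominator: √[(6106.3 − 5685.16)(17140.6 − 16179.84)] = √[421.14 × 960.76] = 636.0931
r = -534.78 / 636.0931 ≈ -0.8407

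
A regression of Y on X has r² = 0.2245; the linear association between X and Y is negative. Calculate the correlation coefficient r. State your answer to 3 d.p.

|r| = √0.2245 = 0.474
The association is negative, so r = −0.474.

-0.474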